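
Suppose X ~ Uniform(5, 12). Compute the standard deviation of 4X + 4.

For X ~ Uniform(5, 12):
Var(X) = \frac{49}{12}
SD(X) = √(Var(X)) = √(\frac{49}{12}) = \frac{7 \sqrt{3}}{6}
SD(4X + 4) = |4| × SD(X) = 4 × \frac{7 \sqrt{3}}{6} = \frac{14 \sqrt{3}}{3}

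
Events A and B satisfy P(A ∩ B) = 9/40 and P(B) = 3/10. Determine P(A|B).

P(A|B) = P(A ∩ B) / P(B)
= (9/40) / (3/10)
= 3/4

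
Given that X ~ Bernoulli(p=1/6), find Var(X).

For X ~ Bernoulli(p=1/6):
Var(X) = \frac{5}{36}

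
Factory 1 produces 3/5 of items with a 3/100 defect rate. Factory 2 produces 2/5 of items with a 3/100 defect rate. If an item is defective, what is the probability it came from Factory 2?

Using Bayes' theorem:
P(F1) = 3/5, P(D|F1) = 3/100
P(F2) = 2/5, P(D|F2) = 3/100
P(D) = P(D|F1)P(F1) + P(D|F2)P(F2)
     = \frac{3}{100}
P(F2|D) = P(D|F2)P(F2) / P(D)
= \frac{2}{5}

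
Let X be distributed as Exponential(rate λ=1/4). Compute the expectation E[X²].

Using the identity E[X²] = Var(X) + (E[X])²:
E[X] = 4
Var(X) = 16
E[X²] = 16 + (4)²
= 32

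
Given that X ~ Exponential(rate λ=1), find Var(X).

For X ~ Exponential(rate λ=1):
Var(X) = 1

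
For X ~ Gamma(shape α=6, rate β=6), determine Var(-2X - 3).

For X ~ Gamma(shape α=6, rate β=6):
Var(X) = \frac{1}{6}
Var(-2X - 3) = (-2)² × Var(X) = 4 × \frac{1}{6} = \frac{2}{3}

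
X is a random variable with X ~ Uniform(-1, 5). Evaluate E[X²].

Using the identity E[X²] = Var(X) + (E[X])²:
E[X] = 2
Var(X) = 3
E[X²] = 3 + (2)²
= 7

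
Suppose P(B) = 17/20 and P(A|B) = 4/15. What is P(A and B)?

By definition, P(A|B) = P(A ∩ B) / P(B)
So P(A ∩ B) = P(A|B) × P(B)
= 4/15 × 17/20
= 17/75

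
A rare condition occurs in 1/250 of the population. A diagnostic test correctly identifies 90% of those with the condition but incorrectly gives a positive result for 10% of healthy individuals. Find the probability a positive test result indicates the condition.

Let D = the rare event, + = positive/flagged.
P(D) = 1/250
P(+|D) = 90/100 = 9/10
P(+|D') = 10/100 = 1/10
P(+) = P(+|D)P(D) + P(+|D')P(D')
     = \frac{9}{10} × \frac{1}{250} + \frac{1}{10} × \frac{249}{250}
     = \frac{129}{1250}
P(D|+) = P(+|D)P(D)/P(+) = \frac{3}{86}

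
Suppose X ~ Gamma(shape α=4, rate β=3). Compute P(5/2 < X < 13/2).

P(5/2 < X < 13/2) = ∫_{5/2}^{13/2} f(x) dx
where f(x) = \frac{27 x^{3} e^{- 3 x}}{2}
= \frac{-23143 + 1711 e^{12}}{16 e^{\frac{39}{2}}}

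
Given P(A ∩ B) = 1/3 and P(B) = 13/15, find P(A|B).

P(A|B) = P(A ∩ B) / P(B)
= (1/3) / (13/15)
= 5/13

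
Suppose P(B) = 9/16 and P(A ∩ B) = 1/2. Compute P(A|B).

P(A|B) = P(A ∩ B) / P(B)
= (1/2) / (9/16)
= 8/9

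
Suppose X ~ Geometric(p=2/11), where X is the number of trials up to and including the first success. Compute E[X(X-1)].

E[X(X-1)] = E[X² - X] = E[X²] - E[X]
E[X] = \frac{11}{2}
E[X²] = Var(X) + (E[X])² = \frac{99}{4} + (\frac{11}{2})² = 55
E[X(X-1)] = 55 - \frac{11}{2} = \frac{99}{2}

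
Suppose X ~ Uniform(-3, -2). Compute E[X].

For X ~ Uniform(-3, -2), the expected value is:
E[X] = - \frac{5}{2}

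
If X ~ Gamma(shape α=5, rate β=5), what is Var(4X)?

For X ~ Gamma(shape α=5, rate β=5):
Var(X) = \frac{1}{5}
Var(4X) = (4)² × Var(X) = 16 × \frac{1}{5} = \frac{16}{5}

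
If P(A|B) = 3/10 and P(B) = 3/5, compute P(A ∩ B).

By definition, P(A|B) = P(A ∩ B) / P(B)
So P(A ∩ B) = P(A|B) × P(B)
= 3/10 × 3/5
= 9/50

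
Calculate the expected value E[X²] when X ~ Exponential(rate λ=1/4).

Using the identity E[X²] = Var(X) + (E[X])²:
E[X] = 4
Var(X) = 16
E[X²] = 16 + (4)²
= 32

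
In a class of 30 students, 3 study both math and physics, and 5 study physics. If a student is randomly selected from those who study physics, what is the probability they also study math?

P(A ∩ B) = 3/30 = 1/10
P(B) = 5/30 = 1/6
P(A|B) = P(A ∩ B) / P(B) = (1/10) / (1/6) = 3/5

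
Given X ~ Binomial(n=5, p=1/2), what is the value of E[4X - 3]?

For X ~ Binomial(n=5, p=1/2):
E[X] = \frac{5}{2}
E[4X - 3] = 4 × E[X] - 3 = 7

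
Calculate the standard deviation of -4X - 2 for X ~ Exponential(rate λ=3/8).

For X ~ Exponential(rate λ=3/8):
Var(X) = \frac{64}{9}
SD(X) = √(Var(X)) = √(\frac{64}{9}) = \frac{8}{3}
SD(-4X - 2) = |-4| × SD(X) = 4 × \frac{8}{3} = \frac{32}{3}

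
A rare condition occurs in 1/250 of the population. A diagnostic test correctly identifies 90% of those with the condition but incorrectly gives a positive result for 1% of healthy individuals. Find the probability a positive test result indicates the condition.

Let D = the rare event, + = positive/flagged.
P(D) = 1/250
P(+|D) = 90/100 = 9/10
P(+|D') = 1/100
P(+) = P(+|D)P(D) + P(+|D')P(D')
     = \frac{9}{10} × \frac{1}{250} + \frac{1}{100} × \frac{249}{250}
     = \frac{339}{25000}
P(D|+) = P(+|D)P(D)/P(+) = \frac{30}{113}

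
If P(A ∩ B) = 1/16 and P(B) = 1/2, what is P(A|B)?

P(A|B) = P(A ∩ B) / P(B)
= (1/16) / (1/2)
= 1/8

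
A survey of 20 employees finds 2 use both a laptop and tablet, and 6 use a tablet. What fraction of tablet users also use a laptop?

P(A ∩ B) = 2/20 = 1/10
P(B) = 6/20 = 3/10
P(A|B) = P(A ∩ B) / P(B) = (1/10) / (3/10) = 1/3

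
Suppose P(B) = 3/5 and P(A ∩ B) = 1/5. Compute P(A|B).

P(A|B) = P(A ∩ B) / P(B)
= (1/5) / (3/5)
= 1/3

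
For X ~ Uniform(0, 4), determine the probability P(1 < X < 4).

P(1 < X < 4) = ∫_{1}^{4} f(x) dx
where f(x) = \frac{1}{4}
= \frac{3}{4}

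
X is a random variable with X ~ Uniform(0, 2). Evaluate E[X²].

Using the identity E[X²] = Var(X) + (E[X])²:
E[X] = 1
Var(X) = \frac{1}{3}
E[X²] = \frac{1}{3} + (1)²
= \frac{4}{3}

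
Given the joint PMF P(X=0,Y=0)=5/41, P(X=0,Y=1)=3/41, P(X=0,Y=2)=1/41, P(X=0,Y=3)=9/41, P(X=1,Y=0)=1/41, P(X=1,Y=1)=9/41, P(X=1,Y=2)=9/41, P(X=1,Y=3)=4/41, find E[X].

First find marginal of X:
P(X=0) = 18/41
P(X=1) = 23/41
E[X] = 0 × 18/41 + 1 × 23/41 = 23/41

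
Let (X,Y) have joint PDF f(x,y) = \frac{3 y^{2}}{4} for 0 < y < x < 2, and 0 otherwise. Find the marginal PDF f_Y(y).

f_Y(y) = ∫_y^2 \frac{3 y^{2}}{4} dx = \frac{3 y^{2} \left(2 - y\right)}{4}
for 0 < y < 2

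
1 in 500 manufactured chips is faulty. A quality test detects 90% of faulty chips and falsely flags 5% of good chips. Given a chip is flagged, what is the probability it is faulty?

Let D = the rare event, + = positive/flagged.
P(D) = 1/500
P(+|D) = 90/100 = 9/10
P(+|D') = 5/100 = 1/20
P(+) = P(+|D)P(D) + P(+|D')P(D')
     = \frac{9}{10} × \frac{1}{500} + \frac{1}{20} × \frac{499}{500}
     = \frac{517}{10000}
P(D|+) = P(+|D)P(D)/P(+) = \frac{18}{517}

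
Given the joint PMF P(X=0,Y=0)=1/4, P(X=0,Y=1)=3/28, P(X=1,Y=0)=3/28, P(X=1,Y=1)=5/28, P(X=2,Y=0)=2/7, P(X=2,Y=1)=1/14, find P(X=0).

P(X=0) = P(X=0,Y=0) + P(X=0,Y=1)
= 1/4 + 3/28
= 5/14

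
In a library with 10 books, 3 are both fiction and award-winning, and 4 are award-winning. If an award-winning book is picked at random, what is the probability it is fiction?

P(A ∩ B) = 3/10
P(B) = 4/10 = 2/5
P(A|B) = P(A ∩ B) / P(B) = (3/10) / (2/5) = 3/4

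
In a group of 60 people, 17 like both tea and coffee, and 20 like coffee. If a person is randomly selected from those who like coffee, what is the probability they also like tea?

P(A ∩ B) = 17/60
P(B) = 20/60 = 1/3
P(A|B) = P(A ∩ B) / P(B) = (17/60) / (1/3) = 17/20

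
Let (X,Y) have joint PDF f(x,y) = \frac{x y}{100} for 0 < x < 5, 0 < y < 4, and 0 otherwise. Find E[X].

f_X(x) = ∫_0^4 \frac{x y}{100} dy = \frac{2 x}{25}
E[X] = ∫_0^5 x × (\frac{2 x}{25}) dx = \frac{10}{3}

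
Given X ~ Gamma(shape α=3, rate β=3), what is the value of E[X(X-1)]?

E[X(X-1)] = E[X² - X] = E[X²] - E[X]
E[X] = 1
E[X²] = Var(X) + (E[X])² = \frac{1}{3} + (1)² = \frac{4}{3}
E[X(X-1)] = \frac{4}{3} - 1 = \frac{1}{3}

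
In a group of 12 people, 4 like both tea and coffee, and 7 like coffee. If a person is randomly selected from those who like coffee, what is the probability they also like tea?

P(A ∩ B) = 4/12 = 1/3
P(B) = 7/12
P(A|B) = P(A ∩ B) / P(B) = (1/3) / (7/12) = 4/7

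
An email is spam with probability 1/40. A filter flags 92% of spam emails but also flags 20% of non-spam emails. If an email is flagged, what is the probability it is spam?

Let D = the rare event, + = positive/flagged.
P(D) = 1/40
P(+|D) = 92/100 = 23/25
P(+|D') = 20/100 = 1/5
P(+) = P(+|D)P(D) + P(+|D')P(D')
     = \frac{23}{25} × \frac{1}{40} + \frac{1}{5} × \frac{39}{40}
     = \frac{109}{500}
P(D|+) = P(+|D)P(D)/P(+) = \frac{23}{218}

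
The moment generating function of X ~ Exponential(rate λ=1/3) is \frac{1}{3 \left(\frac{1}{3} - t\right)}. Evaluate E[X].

To find E[X], compute M^(1)(0):
M^(1)(t) = \frac{1}{3 \left(\frac{1}{3} - t\right)^{2}}
M^(1)(0) = 3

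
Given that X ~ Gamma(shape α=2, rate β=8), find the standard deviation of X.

For X ~ Gamma(shape α=2, rate β=8):
Var(X) = \frac{1}{32}
SD(X) = √(Var(X)) = √(\frac{1}{32}) = \frac{\sqrt{2}}{8}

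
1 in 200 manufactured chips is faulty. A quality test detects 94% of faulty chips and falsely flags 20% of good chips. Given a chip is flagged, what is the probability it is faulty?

Let D = the rare event, + = positive/flagged.
P(D) = 1/200
P(+|D) = 94/100 = 47/50
P(+|D') = 20/100 = 1/5
P(+) = P(+|D)P(D) + P(+|D')P(D')
     = \frac{47}{50} × \frac{1}{200} + \frac{1}{5} × \frac{199}{200}
     = \frac{2037}{10000}
P(D|+) = P(+|D)P(D)/P(+) = \frac{47}{2037}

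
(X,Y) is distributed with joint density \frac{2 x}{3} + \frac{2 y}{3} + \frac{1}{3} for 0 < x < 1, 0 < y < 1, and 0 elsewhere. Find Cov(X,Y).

E[XY] = ∫∫ xy × f(x,y) dx dy = \frac{11}{36}
E[X] = \frac{5}{9}
E[Y] = \frac{5}{9}
Cov(X,Y) = E[XY] - E[X]E[Y] = - \frac{1}{324}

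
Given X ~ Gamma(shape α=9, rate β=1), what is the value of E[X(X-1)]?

E[X(X-1)] = E[X² - X] = E[X²] - E[X]
E[X] = 9
E[X²] = Var(X) + (E[X])² = 9 + (9)² = 90
E[X(X-1)] = 90 - 9 = 81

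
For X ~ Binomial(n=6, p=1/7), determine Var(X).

For X ~ Binomial(n=6, p=1/7):
Var(X) = \frac{36}{49}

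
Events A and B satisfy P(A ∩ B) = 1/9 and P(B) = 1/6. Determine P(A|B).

P(A|B) = P(A ∩ B) / P(B)
= (1/9) / (1/6)
= 2/3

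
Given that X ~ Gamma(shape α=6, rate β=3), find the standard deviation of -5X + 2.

For X ~ Gamma(shape α=6, rate β=3):
Var(X) = \frac{2}{3}
SD(X) = √(Var(X)) = √(\frac{2}{3}) = \frac{\sqrt{6}}{3}
SD(-5X + 2) = |-5| × SD(X) = 5 × \frac{\sqrt{6}}{3} = \frac{5 \sqrt{6}}{3}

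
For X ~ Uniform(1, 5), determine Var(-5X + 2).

For X ~ Uniform(1, 5):
Var(X) = \frac{4}{3}
Var(-5X + 2) = (-5)² × Var(X) = 25 × \frac{4}{3} = \frac{100}{3}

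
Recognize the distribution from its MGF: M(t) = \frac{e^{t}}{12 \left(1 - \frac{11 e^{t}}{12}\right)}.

The MGF M(t) = \frac{e^{t}}{12 \left(1 - \frac{11 e^{t}}{12}\right)} is the standard form for the Geometric distribution.
Comparing with the known MGF formula identifies: Geometric(p=1/12), X = trial number of first success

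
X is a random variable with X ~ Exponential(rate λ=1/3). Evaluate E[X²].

Using the identity E[X²] = Var(X) + (E[X])²:
E[X] = 3
Var(X) = 9
E[X²] = 9 + (3)²
= 18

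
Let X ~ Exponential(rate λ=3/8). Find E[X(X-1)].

E[X(X-1)] = E[X² - X] = E[X²] - E[X]
E[X] = \frac{8}{3}
E[X²] = Var(X) + (E[X])² = \frac{64}{9} + (\frac{8}{3})² = \frac{128}{9}
E[X(X-1)] = \frac{128}{9} - \frac{8}{3} = \frac{104}{9}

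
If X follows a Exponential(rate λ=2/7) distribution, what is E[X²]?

Using the identity E[X²] = Var(X) + (E[X])²:
E[X] = \frac{7}{2}
Var(X) = \frac{49}{4}
E[X²] = \frac{49}{4} + (\frac{7}{2})²
= \frac{49}{2}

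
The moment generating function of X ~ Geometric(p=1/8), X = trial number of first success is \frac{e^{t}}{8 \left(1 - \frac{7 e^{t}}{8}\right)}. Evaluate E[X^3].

To find E[X^3], compute M^(3)(0):
M^(1)(t) = \frac{e^{t}}{8 \left(1 - \frac{7 e^{t}}{8}\right)} + \frac{7 e^{2 t}}{64 \left(1 - \frac{7 e^{t}}{8}\right)^{2}}
M^(2)(t) = \frac{e^{t}}{8 \left(1 - \frac{7 e^{t}}{8}\right)} + \frac{21 e^{2 t}}{64 \left(1 - \frac{7 e^{t}}{8}\right)^{2}} + \frac{49 e^{3 t}}{256 \left(1 - \frac{7 e^{t}}{8}\right)^{3}}
M^(3)(t) = \frac{e^{t}}{8 \left(1 - \frac{7 e^{t}}{8}\right)} + \frac{49 e^{2 t}}{64 \left(1 - \frac{7 e^{t}}{8}\right)^{2}} + \frac{147 e^{3 t}}{128 \left(1 - \frac{7 e^{t}}{8}\right)^{3}} + \frac{1029 e^{4 t}}{2048 \left(1 - \frac{7 e^{t}}{8}\right)^{4}}
M^(3)(0) = 2696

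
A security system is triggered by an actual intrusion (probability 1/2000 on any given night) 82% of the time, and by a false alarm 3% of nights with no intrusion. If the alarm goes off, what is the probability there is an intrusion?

Let D = the rare event, + = positive/flagged.
P(D) = 1/2000
P(+|D) = 82/100 = 41/50
P(+|D') = 3/100
P(+) = P(+|D)P(D) + P(+|D')P(D')
     = \frac{41}{50} × \frac{1}{2000} + \frac{3}{100} × \frac{1999}{2000}
     = \frac{6079}{200000}
P(D|+) = P(+|D)P(D)/P(+) = \frac{82}{6079}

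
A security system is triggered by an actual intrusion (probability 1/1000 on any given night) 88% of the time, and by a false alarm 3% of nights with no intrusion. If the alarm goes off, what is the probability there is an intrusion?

Let D = the rare event, + = positive/flagged.
P(D) = 1/1000
P(+|D) = 88/100 = 22/25
P(+|D') = 3/100
P(+) = P(+|D)P(D) + P(+|D')P(D')
     = \frac{22}{25} × \frac{1}{1000} + \frac{3}{100} × \frac{999}{1000}
     = \frac{617}{20000}
P(D|+) = P(+|D)P(D)/P(+) = \frac{88}{3085}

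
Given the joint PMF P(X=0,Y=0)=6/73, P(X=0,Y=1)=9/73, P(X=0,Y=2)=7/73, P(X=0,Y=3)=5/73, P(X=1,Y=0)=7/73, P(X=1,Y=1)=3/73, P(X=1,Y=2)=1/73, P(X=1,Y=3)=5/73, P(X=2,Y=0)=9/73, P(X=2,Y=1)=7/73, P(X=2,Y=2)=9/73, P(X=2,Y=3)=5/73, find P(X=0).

P(X=0) = P(X=0,Y=0) + P(X=0,Y=1) + P(X=0,Y=2) + P(X=0,Y=3)
= 6/73 + 9/73 + 7/73 + 5/73
= 27/73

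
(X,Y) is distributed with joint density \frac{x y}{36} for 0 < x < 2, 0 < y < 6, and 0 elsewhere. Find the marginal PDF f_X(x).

f_X(x) = ∫_0^6 f(x,y) dy
= ∫_0^6 \frac{x y}{36} dy
= \frac{x}{2} for 0 < x < 2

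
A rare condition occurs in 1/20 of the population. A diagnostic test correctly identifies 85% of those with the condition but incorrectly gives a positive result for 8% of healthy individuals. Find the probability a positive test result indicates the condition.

Let D = the rare event, + = positive/flagged.
P(D) = 1/20
P(+|D) = 85/100 = 17/20
P(+|D') = 8/100 = 2/25
P(+) = P(+|D)P(D) + P(+|D')P(D')
     = \frac{17}{20} × \frac{1}{20} + \frac{2}{25} × \frac{19}{20}
     = \frac{237}{2000}
P(D|+) = P(+|D)P(D)/P(+) = \frac{85}{237}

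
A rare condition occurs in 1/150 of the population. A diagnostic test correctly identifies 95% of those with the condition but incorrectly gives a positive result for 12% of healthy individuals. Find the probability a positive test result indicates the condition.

Let D = the rare event, + = positive/flagged.
P(D) = 1/150
P(+|D) = 95/100 = 19/20
P(+|D') = 12/100 = 3/25
P(+) = P(+|D)P(D) + P(+|D')P(D')
     = \frac{19}{20} × \frac{1}{150} + \frac{3}{25} × \frac{149}{150}
     = \frac{1883}{15000}
P(D|+) = P(+|D)P(D)/P(+) = \frac{95}{1883}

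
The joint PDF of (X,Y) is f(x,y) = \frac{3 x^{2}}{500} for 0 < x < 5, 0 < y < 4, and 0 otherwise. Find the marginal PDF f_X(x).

f_X(x) = ∫_0^4 f(x,y) dy
= ∫_0^4 \frac{3 x^{2}}{500} dy
= \frac{3 x^{2}}{125} for 0 < x < 5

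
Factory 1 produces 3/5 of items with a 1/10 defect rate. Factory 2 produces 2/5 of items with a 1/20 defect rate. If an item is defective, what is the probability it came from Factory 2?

Using Bayes' theorem:
P(F1) = 3/5, P(D|F1) = 1/10
P(F2) = 2/5, P(D|F2) = 1/20
P(D) = P(D|F1)P(F1) + P(D|F2)P(F2)
     = \frac{2}{25}
P(F2|D) = P(D|F2)P(F2) / P(D)
= \frac{1}{4}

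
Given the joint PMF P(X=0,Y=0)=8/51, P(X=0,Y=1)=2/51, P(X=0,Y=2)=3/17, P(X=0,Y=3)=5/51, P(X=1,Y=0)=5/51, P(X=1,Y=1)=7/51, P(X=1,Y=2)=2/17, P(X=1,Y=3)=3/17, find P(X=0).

P(X=0) = P(X=0,Y=0) + P(X=0,Y=1) + P(X=0,Y=2) + P(X=0,Y=3)
= 8/51 + 2/51 + 3/17 + 5/51
= 8/17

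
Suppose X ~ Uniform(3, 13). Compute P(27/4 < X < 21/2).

P(27/4 < X < 21/2) = ∫_{27/4}^{21/2} f(x) dx
where f(x) = \frac{1}{10}
= \frac{3}{8}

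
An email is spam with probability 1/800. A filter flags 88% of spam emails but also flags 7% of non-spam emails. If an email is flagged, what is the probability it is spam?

Let D = the rare event, + = positive/flagged.
P(D) = 1/800
P(+|D) = 88/100 = 22/25
P(+|D') = 7/100
P(+) = P(+|D)P(D) + P(+|D')P(D')
     = \frac{22}{25} × \frac{1}{800} + \frac{7}{100} × \frac{799}{800}
     = \frac{5681}{80000}
P(D|+) = P(+|D)P(D)/P(+) = \frac{88}{5681}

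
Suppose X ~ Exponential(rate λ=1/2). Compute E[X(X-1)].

E[X(X-1)] = E[X² - X] = E[X²] - E[X]
E[X] = 2
E[X²] = Var(X) + (E[X])² = 4 + (2)² = 8
E[X(X-1)] = 8 - 2 = 6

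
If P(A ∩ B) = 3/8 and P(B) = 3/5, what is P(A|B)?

P(A|B) = P(A ∩ B) / P(B)
= (3/8) / (3/5)
= 5/8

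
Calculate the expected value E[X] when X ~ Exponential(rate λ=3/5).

For X ~ Exponential(rate λ=3/5), the expected value is:
E[X] = \frac{5}{3}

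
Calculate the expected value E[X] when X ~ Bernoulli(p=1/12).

For X ~ Bernoulli(p=1/12), the expected value is:
E[X] = \frac{1}{12}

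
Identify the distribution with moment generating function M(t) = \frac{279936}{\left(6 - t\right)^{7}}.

The MGF M(t) = \frac{279936}{\left(6 - t\right)^{7}} is the standard form for the Gamma distribution.
Comparing with the known MGF formula identifies: Gamma(shape α=7, rate β=6)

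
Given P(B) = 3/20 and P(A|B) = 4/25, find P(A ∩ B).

By definition, P(A|B) = P(A ∩ B) / P(B)
So P(A ∩ B) = P(A|B) × P(B)
= 4/25 × 3/20
= 3/125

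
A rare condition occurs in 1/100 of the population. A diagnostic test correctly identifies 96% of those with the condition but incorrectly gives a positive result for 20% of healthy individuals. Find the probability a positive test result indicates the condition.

Let D = the rare event, + = positive/flagged.
P(D) = 1/100
P(+|D) = 96/100 = 24/25
P(+|D') = 20/100 = 1/5
P(+) = P(+|D)P(D) + P(+|D')P(D')
     = \frac{24}{25} × \frac{1}{100} + \frac{1}{5} × \frac{99}{100}
     = \frac{519}{2500}
P(D|+) = P(+|D)P(D)/P(+) = \frac{8}{173}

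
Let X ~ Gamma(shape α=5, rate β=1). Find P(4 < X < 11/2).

P(4 < X < 11/2) = ∫_{4}^{11/2} f(x) dx
where f(x) = \frac{x^{4} e^{- x}}{24}
= - \frac{33593}{384 e^{\frac{11}{2}}} + \frac{103}{3 e^{4}}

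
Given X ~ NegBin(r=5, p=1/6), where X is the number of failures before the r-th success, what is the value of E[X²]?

Using the identity E[X²] = Var(X) + (E[X])²:
E[X] = 25
Var(X) = 150
E[X²] = 150 + (25)²
= 775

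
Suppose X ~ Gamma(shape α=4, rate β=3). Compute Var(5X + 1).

For X ~ Gamma(shape α=4, rate β=3):
Var(X) = \frac{4}{9}
Var(5X + 1) = (5)² × Var(X) = 25 × \frac{4}{9} = \frac{100}{9}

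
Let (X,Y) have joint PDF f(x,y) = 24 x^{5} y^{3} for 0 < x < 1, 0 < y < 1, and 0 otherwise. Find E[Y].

E[Y] = ∫_0^1 ∫_0^1 y × f(x,y) dx dy
= \frac{4}{5}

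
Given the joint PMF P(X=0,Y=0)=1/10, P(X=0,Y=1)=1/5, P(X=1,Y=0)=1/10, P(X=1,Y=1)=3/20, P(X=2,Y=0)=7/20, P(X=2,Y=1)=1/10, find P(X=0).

P(X=0) = P(X=0,Y=0) + P(X=0,Y=1)
= 1/10 + 1/5
= 3/10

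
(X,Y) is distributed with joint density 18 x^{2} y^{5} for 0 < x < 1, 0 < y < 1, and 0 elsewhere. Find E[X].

E[X] = ∫_0^1 ∫_0^1 x × f(x,y) dy dx
= ∫_0^1 ∫_0^1 x × (18 x^{2} y^{5}) dy dx
= \frac{3}{4}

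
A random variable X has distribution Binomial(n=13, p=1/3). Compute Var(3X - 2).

For X ~ Binomial(n=13, p=1/3):
Var(X) = \frac{26}{9}
Var(3X - 2) = (3)² × Var(X) = 9 × \frac{26}{9} = 26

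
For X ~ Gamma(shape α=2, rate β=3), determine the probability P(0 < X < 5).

P(0 < X < 5) = ∫_{0}^{5} f(x) dx
where f(x) = 9 x e^{- 3 x}
= 1 - \frac{16}{e^{15}}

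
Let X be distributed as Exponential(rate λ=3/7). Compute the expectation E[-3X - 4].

For X ~ Exponential(rate λ=3/7):
E[X] = \frac{7}{3}
E[-3X - 4] = -3 × E[X] - 4 = -11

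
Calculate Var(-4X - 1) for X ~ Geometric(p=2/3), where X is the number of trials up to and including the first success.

For X ~ Geometric(p=2/3), where X is the number of trials up to and including the first success:
Var(X) = \frac{3}{4}
Var(-4X - 1) = (-4)² × Var(X) = 16 × \frac{3}{4} = 12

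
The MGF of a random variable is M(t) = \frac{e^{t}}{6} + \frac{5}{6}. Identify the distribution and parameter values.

The MGF M(t) = \frac{e^{t}}{6} + \frac{5}{6} is the standard form for the Bernoulli distribution.
Comparing with the known MGF formula identifies: Bernoulli(p=1/6)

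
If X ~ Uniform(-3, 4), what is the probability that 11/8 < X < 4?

P(11/8 < X < 4) = ∫_{11/8}^{4} f(x) dx
where f(x) = \frac{1}{7}
= \frac{3}{8}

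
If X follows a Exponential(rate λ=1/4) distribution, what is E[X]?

For X ~ Exponential(rate λ=1/4), the expected value is:
E[X] = 4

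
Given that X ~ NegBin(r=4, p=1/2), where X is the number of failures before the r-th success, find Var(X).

For X ~ NegBin(r=4, p=1/2), where X is the number of failures before the r-th success:
Var(X) = 8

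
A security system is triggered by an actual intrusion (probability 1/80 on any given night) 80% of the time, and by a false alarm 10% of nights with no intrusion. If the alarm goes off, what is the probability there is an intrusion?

Let D = the rare event, + = positive/flagged.
P(D) = 1/80
P(+|D) = 80/100 = 4/5
P(+|D') = 10/100 = 1/10
P(+) = P(+|D)P(D) + P(+|D')P(D')
     = \frac{4}{5} × \frac{1}{80} + \frac{1}{10} × \frac{79}{80}
     = \frac{87}{800}
P(D|+) = P(+|D)P(D)/P(+) = \frac{8}{87}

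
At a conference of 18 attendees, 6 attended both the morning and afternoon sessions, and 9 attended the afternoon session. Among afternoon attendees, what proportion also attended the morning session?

P(A ∩ B) = 6/18 = 1/3
P(B) = 9/18 = 1/2
P(A|B) = P(A ∩ B) / P(B) = (1/3) / (1/2) = 2/3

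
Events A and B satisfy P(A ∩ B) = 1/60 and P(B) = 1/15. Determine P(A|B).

P(A|B) = P(A ∩ B) / P(B)
= (1/60) / (1/15)
= 1/4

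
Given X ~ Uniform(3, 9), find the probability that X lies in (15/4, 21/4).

P(15/4 < X < 21/4) = ∫_{15/4}^{21/4} f(x) dx
where f(x) = \frac{1}{6}
= \frac{1}{4}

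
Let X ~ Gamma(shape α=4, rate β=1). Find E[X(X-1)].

E[X(X-1)] = E[X² - X] = E[X²] - E[X]
E[X] = 4
E[X²] = Var(X) + (E[X])² = 4 + (4)² = 20
E[X(X-1)] = 20 - 4 = 16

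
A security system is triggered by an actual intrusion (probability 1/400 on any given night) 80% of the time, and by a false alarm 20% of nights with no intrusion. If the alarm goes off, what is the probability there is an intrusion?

Let D = the rare event, + = positive/flagged.
P(D) = 1/400
P(+|D) = 80/100 = 4/5
P(+|D') = 20/100 = 1/5
P(+) = P(+|D)P(D) + P(+|D')P(D')
     = \frac{4}{5} × \frac{1}{400} + \frac{1}{5} × \frac{399}{400}
     = \frac{403}{2000}
P(D|+) = P(+|D)P(D)/P(+) = \frac{4}{403}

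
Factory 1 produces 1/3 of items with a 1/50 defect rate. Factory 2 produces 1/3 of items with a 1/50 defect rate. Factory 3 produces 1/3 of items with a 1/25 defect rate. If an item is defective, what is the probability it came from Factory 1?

Using Bayes' theorem:
P(F1) = 1/3, P(D|F1) = 1/50
P(F2) = 1/3, P(D|F2) = 1/50
P(F3) = 1/3, P(D|F3) = 1/25
P(D) = P(D|F1)P(F1) + P(D|F2)P(F2) + P(D|F3)P(F3)
     = \frac{2}{75}
P(F1|D) = P(D|F1)P(F1) / P(D)
= \frac{1}{4}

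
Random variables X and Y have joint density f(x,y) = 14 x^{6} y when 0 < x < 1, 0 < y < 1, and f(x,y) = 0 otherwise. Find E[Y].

E[Y] = ∫_0^1 ∫_0^1 y × f(x,y) dx dy
= \frac{2}{3}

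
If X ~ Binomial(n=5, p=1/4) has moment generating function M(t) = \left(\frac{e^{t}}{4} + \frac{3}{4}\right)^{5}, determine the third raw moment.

To find E[X^3], compute M^(3)(0):
M^(1)(t) = \frac{5 \left(\frac{e^{t}}{4} + \frac{3}{4}\right)^{4} e^{t}}{4}
M^(2)(t) = \frac{5 \left(\frac{e^{t}}{4} + \frac{3}{4}\right)^{4} e^{t}}{4} + \frac{5 \left(\frac{e^{t}}{4} + \frac{3}{4}\right)^{3} e^{2 t}}{4}
M^(3)(t) = \frac{5 \left(\frac{e^{t}}{4} + \frac{3}{4}\right)^{4} e^{t}}{4} + \frac{15 \left(\frac{e^{t}}{4} + \frac{3}{4}\right)^{3} e^{2 t}}{4} + \frac{15 \left(\frac{e^{t}}{4} + \frac{3}{4}\right)^{2} e^{3 t}}{16}
M^(3)(0) = \frac{95}{16}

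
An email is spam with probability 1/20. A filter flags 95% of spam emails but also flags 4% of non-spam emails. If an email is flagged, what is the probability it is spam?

Let D = the rare event, + = positive/flagged.
P(D) = 1/20
P(+|D) = 95/100 = 19/20
P(+|D') = 4/100 = 1/25
P(+) = P(+|D)P(D) + P(+|D')P(D')
     = \frac{19}{20} × \frac{1}{20} + \frac{1}{25} × \frac{19}{20}
     = \frac{171}{2000}
P(D|+) = P(+|D)P(D)/P(+) = \frac{5}{9}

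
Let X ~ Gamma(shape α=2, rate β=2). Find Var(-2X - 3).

For X ~ Gamma(shape α=2, rate β=2):
Var(X) = \frac{1}{2}
Var(-2X - 3) = (-2)² × Var(X) = 4 × \frac{1}{2} = 2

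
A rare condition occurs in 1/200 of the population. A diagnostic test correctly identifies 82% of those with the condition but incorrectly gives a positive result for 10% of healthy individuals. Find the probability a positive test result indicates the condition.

Let D = the rare event, + = positive/flagged.
P(D) = 1/200
P(+|D) = 82/100 = 41/50
P(+|D') = 10/100 = 1/10
P(+) = P(+|D)P(D) + P(+|D')P(D')
     = \frac{41}{50} × \frac{1}{200} + \frac{1}{10} × \frac{199}{200}
     = \frac{259}{2500}
P(D|+) = P(+|D)P(D)/P(+) = \frac{41}{1036}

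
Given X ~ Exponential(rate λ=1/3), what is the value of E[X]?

For X ~ Exponential(rate λ=1/3), the expected value is:
E[X] = 3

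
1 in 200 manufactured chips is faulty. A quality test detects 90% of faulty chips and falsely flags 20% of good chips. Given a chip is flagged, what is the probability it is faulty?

Let D = the rare event, + = positive/flagged.
P(D) = 1/200
P(+|D) = 90/100 = 9/10
P(+|D') = 20/100 = 1/5
P(+) = P(+|D)P(D) + P(+|D')P(D')
     = \frac{9}{10} × \frac{1}{200} + \frac{1}{5} × \frac{199}{200}
     = \frac{407}{2000}
P(D|+) = P(+|D)P(D)/P(+) = \frac{9}{407}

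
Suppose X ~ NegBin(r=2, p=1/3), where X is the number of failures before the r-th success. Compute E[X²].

Using the identity E[X²] = Var(X) + (E[X])²:
E[X] = 4
Var(X) = 12
E[X²] = 12 + (4)²
= 28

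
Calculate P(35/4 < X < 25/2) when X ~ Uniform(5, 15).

P(35/4 < X < 25/2) = ∫_{35/4}^{25/2} f(x) dx
where f(x) = \frac{1}{10}
= \frac{3}{8}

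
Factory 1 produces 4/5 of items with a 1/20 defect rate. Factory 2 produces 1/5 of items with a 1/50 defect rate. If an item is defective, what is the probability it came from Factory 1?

Using Bayes' theorem:
P(F1) = 4/5, P(D|F1) = 1/20
P(F2) = 1/5, P(D|F2) = 1/50
P(D) = P(D|F1)P(F1) + P(D|F2)P(F2)
     = \frac{11}{250}
P(F1|D) = P(D|F1)P(F1) / P(D)
= \frac{10}{11}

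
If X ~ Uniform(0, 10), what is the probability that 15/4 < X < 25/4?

P(15/4 < X < 25/4) = ∫_{15/4}^{25/4} f(x) dx
where f(x) = \frac{1}{10}
= \frac{1}{4}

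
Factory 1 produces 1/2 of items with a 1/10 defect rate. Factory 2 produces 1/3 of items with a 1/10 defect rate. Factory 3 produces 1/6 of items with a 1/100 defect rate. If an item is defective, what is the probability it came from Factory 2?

Using Bayes' theorem:
P(F1) = 1/2, P(D|F1) = 1/10
P(F2) = 1/3, P(D|F2) = 1/10
P(F3) = 1/6, P(D|F3) = 1/100
P(D) = P(D|F1)P(F1) + P(D|F2)P(F2) + P(D|F3)P(F3)
     = \frac{17}{200}
P(F2|D) = P(D|F2)P(F2) / P(D)
= \frac{20}{51}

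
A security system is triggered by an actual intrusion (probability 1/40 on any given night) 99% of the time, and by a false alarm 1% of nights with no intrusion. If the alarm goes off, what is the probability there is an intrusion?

Let D = the rare event, + = positive/flagged.
P(D) = 1/40
P(+|D) = 99/100
P(+|D') = 1/100
P(+) = P(+|D)P(D) + P(+|D')P(D')
     = \frac{99}{100} × \frac{1}{40} + \frac{1}{100} × \frac{39}{40}
     = \frac{69}{2000}
P(D|+) = P(+|D)P(D)/P(+) = \frac{33}{46}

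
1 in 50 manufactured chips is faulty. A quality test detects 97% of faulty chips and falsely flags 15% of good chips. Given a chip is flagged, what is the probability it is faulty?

Let D = the rare event, + = positive/flagged.
P(D) = 1/50
P(+|D) = 97/100
P(+|D') = 15/100 = 3/20
P(+) = P(+|D)P(D) + P(+|D')P(D')
     = \frac{97}{100} × \frac{1}{50} + \frac{3}{20} × \frac{49}{50}
     = \frac{104}{625}
P(D|+) = P(+|D)P(D)/P(+) = \frac{97}{832}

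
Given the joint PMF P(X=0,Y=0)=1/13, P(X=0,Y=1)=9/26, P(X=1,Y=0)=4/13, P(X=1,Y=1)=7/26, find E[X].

First find marginal of X:
P(X=0) = 11/26
P(X=1) = 15/26
E[X] = 0 × 11/26 + 1 × 15/26 = 15/26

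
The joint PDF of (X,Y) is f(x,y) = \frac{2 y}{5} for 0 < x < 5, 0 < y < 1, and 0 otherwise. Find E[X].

f_X(x) = ∫_0^1 \frac{2 y}{5} dy = \frac{1}{5}
E[X] = ∫_0^5 x × (\frac{1}{5}) dx = \frac{5}{2}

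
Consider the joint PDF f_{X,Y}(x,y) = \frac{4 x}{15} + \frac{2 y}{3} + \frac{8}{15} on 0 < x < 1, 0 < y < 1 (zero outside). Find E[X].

E[X] = ∫_0^1 ∫_0^1 x × f(x,y) dy dx
= ∫_0^1 ∫_0^1 x × (\frac{4 x}{15} + \frac{2 y}{3} + \frac{8}{15}) dy dx
= \frac{47}{90}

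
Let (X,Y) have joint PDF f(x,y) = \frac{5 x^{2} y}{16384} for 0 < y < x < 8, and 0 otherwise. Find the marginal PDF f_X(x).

f_X(x) = ∫_0^x \frac{5 x^{2} y}{16384} dy = \frac{5 x^{4}}{32768}
for 0 < x < 8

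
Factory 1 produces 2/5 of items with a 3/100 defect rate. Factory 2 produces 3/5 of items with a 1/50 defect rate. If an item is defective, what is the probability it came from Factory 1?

Using Bayes' theorem:
P(F1) = 2/5, P(D|F1) = 3/100
P(F2) = 3/5, P(D|F2) = 1/50
P(D) = P(D|F1)P(F1) + P(D|F2)P(F2)
     = \frac{3}{125}
P(F1|D) = P(D|F1)P(F1) / P(D)
= \frac{1}{2}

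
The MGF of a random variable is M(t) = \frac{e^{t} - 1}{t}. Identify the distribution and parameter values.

The MGF M(t) = \frac{e^{t} - 1}{t} is the standard form for the Uniform distribution.
Comparing with the known MGF formula identifies: Uniform(0, 1)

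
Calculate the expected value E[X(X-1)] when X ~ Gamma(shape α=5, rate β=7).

E[X(X-1)] = E[X² - X] = E[X²] - E[X]
E[X] = \frac{5}{7}
E[X²] = Var(X) + (E[X])² = \frac{5}{49} + (\frac{5}{7})² = \frac{30}{49}
E[X(X-1)] = \frac{30}{49} - \frac{5}{7} = - \frac{5}{49}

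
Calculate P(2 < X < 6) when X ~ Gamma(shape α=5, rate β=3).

P(2 < X < 6) = ∫_{2}^{6} f(x) dx
where f(x) = \frac{81 x^{4} e^{- 3 x}}{8}
= \frac{-5527 + 115 e^{12}}{e^{18}}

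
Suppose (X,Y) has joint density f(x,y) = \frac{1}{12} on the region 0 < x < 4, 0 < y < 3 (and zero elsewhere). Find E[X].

f_X(x) = ∫_0^3 \frac{1}{12} dy = \frac{1}{4}
E[X] = ∫_0^4 x × (\frac{1}{4}) dx = 2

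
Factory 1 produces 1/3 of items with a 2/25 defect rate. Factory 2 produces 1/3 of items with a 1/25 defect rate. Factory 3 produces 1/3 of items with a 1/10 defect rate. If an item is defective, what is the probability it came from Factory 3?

Using Bayes' theorem:
P(F1) = 1/3, P(D|F1) = 2/25
P(F2) = 1/3, P(D|F2) = 1/25
P(F3) = 1/3, P(D|F3) = 1/10
P(D) = P(D|F1)P(F1) + P(D|F2)P(F2) + P(D|F3)P(F3)
     = \frac{11}{150}
P(F3|D) = P(D|F3)P(F3) / P(D)
= \frac{5}{11}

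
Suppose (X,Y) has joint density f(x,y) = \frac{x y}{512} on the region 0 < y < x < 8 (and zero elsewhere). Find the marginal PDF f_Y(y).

f_Y(y) = ∫_y^8 \frac{x y}{512} dx = \frac{y \left(64 - y^{2}\right)}{1024}
for 0 < y < 8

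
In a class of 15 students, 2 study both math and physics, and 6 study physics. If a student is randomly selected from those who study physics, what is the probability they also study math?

P(A ∩ B) = 2/15
P(B) = 6/15 = 2/5
P(A|B) = P(A ∩ B) / P(B) = (2/15) / (2/5) = 1/3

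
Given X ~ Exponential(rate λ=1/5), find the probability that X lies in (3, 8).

P(3 < X < 8) = ∫_{3}^{8} f(x) dx
where f(x) = \frac{e^{- \frac{x}{5}}}{5}
= - \frac{1 - e}{e^{\frac{8}{5}}}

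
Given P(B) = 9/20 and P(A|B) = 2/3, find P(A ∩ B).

By definition, P(A|B) = P(A ∩ B) / P(B)
So P(A ∩ B) = P(A|B) × P(B)
= 2/3 × 9/20
= 3/10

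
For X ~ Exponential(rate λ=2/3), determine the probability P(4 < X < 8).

P(4 < X < 8) = ∫_{4}^{8} f(x) dx
where f(x) = \frac{2 e^{- \frac{2 x}{3}}}{3}
= - \frac{1 - e^{\frac{8}{3}}}{e^{\frac{16}{3}}}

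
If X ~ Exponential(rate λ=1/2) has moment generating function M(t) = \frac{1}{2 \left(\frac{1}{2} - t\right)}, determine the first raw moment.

To find E[X], compute M^(1)(0):
M^(1)(t) = \frac{1}{2 \left(\frac{1}{2} - t\right)^{2}}
M^(1)(0) = 2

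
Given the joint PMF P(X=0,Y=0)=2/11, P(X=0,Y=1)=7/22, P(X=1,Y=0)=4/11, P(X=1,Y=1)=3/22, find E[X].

First find marginal of X:
P(X=0) = 1/2
P(X=1) = 1/2
E[X] = 0 × 1/2 + 1 × 1/2 = 1/2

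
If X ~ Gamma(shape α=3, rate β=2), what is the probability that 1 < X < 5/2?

P(1 < X < 5/2) = ∫_{1}^{5/2} f(x) dx
where f(x) = 4 x^{2} e^{- 2 x}
= \frac{-37 + 10 e^{3}}{2 e^{5}}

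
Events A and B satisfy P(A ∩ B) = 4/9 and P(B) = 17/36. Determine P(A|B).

P(A|B) = P(A ∩ B) / P(B)
= (4/9) / (17/36)
= 16/17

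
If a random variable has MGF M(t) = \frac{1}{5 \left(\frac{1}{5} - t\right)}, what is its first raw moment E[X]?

To find E[X], compute M^(1)(0):
M^(1)(t) = \frac{1}{5 \left(\frac{1}{5} - t\right)^{2}}
M^(1)(0) = 5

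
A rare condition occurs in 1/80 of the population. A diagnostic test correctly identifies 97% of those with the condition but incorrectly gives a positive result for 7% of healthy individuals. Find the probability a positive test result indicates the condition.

Let D = the rare event, + = positive/flagged.
P(D) = 1/80
P(+|D) = 97/100
P(+|D') = 7/100
P(+) = P(+|D)P(D) + P(+|D')P(D')
     = \frac{97}{100} × \frac{1}{80} + \frac{7}{100} × \frac{79}{80}
     = \frac{13}{160}
P(D|+) = P(+|D)P(D)/P(+) = \frac{97}{650}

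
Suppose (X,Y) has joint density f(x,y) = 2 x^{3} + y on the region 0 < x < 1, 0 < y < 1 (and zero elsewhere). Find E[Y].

E[Y] = ∫_0^1 ∫_0^1 y × f(x,y) dx dy
= \frac{7}{12}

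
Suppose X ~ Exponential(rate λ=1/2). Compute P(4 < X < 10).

P(4 < X < 10) = ∫_{4}^{10} f(x) dx
where f(x) = \frac{e^{- \frac{x}{2}}}{2}
= - \frac{1 - e^{3}}{e^{5}}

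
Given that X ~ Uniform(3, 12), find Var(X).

For X ~ Uniform(3, 12):
Var(X) = \frac{27}{4}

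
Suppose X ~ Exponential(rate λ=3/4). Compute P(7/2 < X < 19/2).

P(7/2 < X < 19/2) = ∫_{7/2}^{19/2} f(x) dx
where f(x) = \frac{3 e^{- \frac{3 x}{4}}}{4}
= - \frac{1 - e^{\frac{9}{2}}}{e^{\frac{57}{8}}}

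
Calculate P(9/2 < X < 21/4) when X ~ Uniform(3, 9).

P(9/2 < X < 21/4) = ∫_{9/2}^{21/4} f(x) dx
where f(x) = \frac{1}{6}
= \frac{1}{8}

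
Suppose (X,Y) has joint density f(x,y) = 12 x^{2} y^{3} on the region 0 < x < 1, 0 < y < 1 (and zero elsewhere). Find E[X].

E[X] = ∫_0^1 ∫_0^1 x × f(x,y) dy dx
= ∫_0^1 ∫_0^1 x × (12 x^{2} y^{3}) dy dx
= \frac{3}{4}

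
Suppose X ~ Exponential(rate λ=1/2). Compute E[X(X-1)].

E[X(X-1)] = E[X² - X] = E[X²] - E[X]
E[X] = 2
E[X²] = Var(X) + (E[X])² = 4 + (2)² = 8
E[X(X-1)] = 8 - 2 = 6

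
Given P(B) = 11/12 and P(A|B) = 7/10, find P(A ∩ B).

By definition, P(A|B) = P(A ∩ B) / P(B)
So P(A ∩ B) = P(A|B) × P(B)
= 7/10 × 11/12
= 77/120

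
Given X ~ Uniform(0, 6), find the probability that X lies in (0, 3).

P(0 < X < 3) = ∫_{0}^{3} f(x) dx
where f(x) = \frac{1}{6}
= \frac{1}{2}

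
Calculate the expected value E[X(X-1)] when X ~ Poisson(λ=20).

E[X(X-1)] = E[X² - X] = E[X²] - E[X]
E[X] = 20
E[X²] = Var(X) + (E[X])² = 20 + (20)² = 420
E[X(X-1)] = 420 - 20 = 400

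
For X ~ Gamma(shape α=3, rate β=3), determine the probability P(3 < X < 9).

P(3 < X < 9) = ∫_{3}^{9} f(x) dx
where f(x) = \frac{27 x^{2} e^{- 3 x}}{2}
= \frac{-785 + 101 e^{18}}{2 e^{27}}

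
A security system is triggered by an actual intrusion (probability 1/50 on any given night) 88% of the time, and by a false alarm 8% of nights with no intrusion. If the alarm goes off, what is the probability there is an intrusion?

Let D = the rare event, + = positive/flagged.
P(D) = 1/50
P(+|D) = 88/100 = 22/25
P(+|D') = 8/100 = 2/25
P(+) = P(+|D)P(D) + P(+|D')P(D')
     = \frac{22}{25} × \frac{1}{50} + \frac{2}{25} × \frac{49}{50}
     = \frac{12}{125}
P(D|+) = P(+|D)P(D)/P(+) = \frac{11}{60}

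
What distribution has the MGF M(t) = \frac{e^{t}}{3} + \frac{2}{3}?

The MGF M(t) = \frac{e^{t}}{3} + \frac{2}{3} is the standard form for the Bernoulli distribution.
Comparing with the known MGF formula identifies: Bernoulli(p=1/3)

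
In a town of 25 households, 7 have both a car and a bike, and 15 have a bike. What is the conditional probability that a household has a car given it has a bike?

P(A ∩ B) = 7/25
P(B) = 15/25 = 3/5
P(A|B) = P(A ∩ B) / P(B) = (7/25) / (3/5) = 7/15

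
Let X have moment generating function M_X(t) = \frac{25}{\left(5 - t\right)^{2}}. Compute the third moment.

To find E[X^3], compute M^(3)(0):
M^(1)(t) = \frac{50}{\left(5 - t\right)^{3}}
M^(2)(t) = \frac{150}{\left(5 - t\right)^{4}}
M^(3)(t) = \frac{600}{\left(5 - t\right)^{5}}
M^(3)(0) = \frac{24}{125}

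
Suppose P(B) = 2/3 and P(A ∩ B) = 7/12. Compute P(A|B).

P(A|B) = P(A ∩ B) / P(B)
= (7/12) / (2/3)
= 7/8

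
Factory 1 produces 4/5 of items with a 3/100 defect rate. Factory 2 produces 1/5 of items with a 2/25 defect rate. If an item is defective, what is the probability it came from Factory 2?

Using Bayes' theorem:
P(F1) = 4/5, P(D|F1) = 3/100
P(F2) = 1/5, P(D|F2) = 2/25
P(D) = P(D|F1)P(F1) + P(D|F2)P(F2)
     = \frac{1}{25}
P(F2|D) = P(D|F2)P(F2) / P(D)
= \frac{2}{5}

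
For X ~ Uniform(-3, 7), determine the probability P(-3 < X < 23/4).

P(-3 < X < 23/4) = ∫_{-3}^{23/4} f(x) dx
where f(x) = \frac{1}{10}
= \frac{7}{8}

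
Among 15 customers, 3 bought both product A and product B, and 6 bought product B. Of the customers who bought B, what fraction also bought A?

P(A ∩ B) = 3/15 = 1/5
P(B) = 6/15 = 2/5
P(A|B) = P(A ∩ B) / P(B) = (1/5) / (2/5) = 1/2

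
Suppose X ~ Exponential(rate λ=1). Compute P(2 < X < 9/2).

P(2 < X < 9/2) = ∫_{2}^{9/2} f(x) dx
where f(x) = e^{- x}
= - \frac{1}{e^{\frac{9}{2}}} + e^{-2}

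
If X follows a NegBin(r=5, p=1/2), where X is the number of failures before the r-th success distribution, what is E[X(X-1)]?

E[X(X-1)] = E[X² - X] = E[X²] - E[X]
E[X] = 5
E[X²] = Var(X) + (E[X])² = 10 + (5)² = 35
E[X(X-1)] = 35 - 5 = 30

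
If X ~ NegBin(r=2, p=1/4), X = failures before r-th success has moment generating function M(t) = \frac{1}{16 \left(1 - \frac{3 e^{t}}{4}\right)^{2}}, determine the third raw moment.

To find E[X^3], compute M^(3)(0):
M^(1)(t) = \frac{3 e^{t}}{32 \left(1 - \frac{3 e^{t}}{4}\right)^{3}}
M^(2)(t) = \frac{3 e^{t}}{32 \left(1 - \frac{3 e^{t}}{4}\right)^{3}} + \frac{27 e^{2 t}}{128 \left(1 - \frac{3 e^{t}}{4}\right)^{4}}
M^(3)(t) = \frac{3 e^{t}}{32 \left(1 - \frac{3 e^{t}}{4}\right)^{3}} + \frac{81 e^{2 t}}{128 \left(1 - \frac{3 e^{t}}{4}\right)^{4}} + \frac{81 e^{3 t}}{128 \left(1 - \frac{3 e^{t}}{4}\right)^{5}}
M^(3)(0) = 816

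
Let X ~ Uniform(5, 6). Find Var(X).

For X ~ Uniform(5, 6):
Var(X) = \frac{1}{12}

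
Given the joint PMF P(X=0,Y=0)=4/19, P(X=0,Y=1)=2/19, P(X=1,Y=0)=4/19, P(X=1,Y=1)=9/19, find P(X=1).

P(X=1) = P(X=1,Y=0) + P(X=1,Y=1)
= 4/19 + 9/19
= 13/19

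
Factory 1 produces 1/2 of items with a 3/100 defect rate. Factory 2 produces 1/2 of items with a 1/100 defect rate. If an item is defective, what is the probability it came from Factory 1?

Using Bayes' theorem:
P(F1) = 1/2, P(D|F1) = 3/100
P(F2) = 1/2, P(D|F2) = 1/100
P(D) = P(D|F1)P(F1) + P(D|F2)P(F2)
     = \frac{1}{50}
P(F1|D) = P(D|F1)P(F1) / P(D)
= \frac{3}{4}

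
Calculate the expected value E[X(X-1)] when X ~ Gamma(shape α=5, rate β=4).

E[X(X-1)] = E[X² - X] = E[X²] - E[X]
E[X] = \frac{5}{4}
E[X²] = Var(X) + (E[X])² = \frac{5}{16} + (\frac{5}{4})² = \frac{15}{8}
E[X(X-1)] = \frac{15}{8} - \frac{5}{4} = \frac{5}{8}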